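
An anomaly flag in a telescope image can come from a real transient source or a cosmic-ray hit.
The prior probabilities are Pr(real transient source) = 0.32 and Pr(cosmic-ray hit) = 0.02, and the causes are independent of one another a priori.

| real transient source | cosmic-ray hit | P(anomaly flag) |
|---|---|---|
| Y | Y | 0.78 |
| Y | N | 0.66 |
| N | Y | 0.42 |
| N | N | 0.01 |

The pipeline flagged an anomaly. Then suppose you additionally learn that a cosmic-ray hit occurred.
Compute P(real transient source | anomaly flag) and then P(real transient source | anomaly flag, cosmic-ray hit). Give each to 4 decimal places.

P(anomaly flag) = 0.01·0.68·0.98 + 0.42·0.68·0.02 + 0.66·0.32·0.98 + 0.78·0.32·0.02 = 0.006664 + 0.005712 + 0.206976 + 0.004992 = 0.224344
Restricting to configurations with real transient source present: 0.206976 + 0.004992 = 0.211968.
Hence the posterior is 0.211968/0.224344 ≈ 0.9448.

With the extra evidence:
Sum P(anomaly flag|·) weighted by the priors over both values of real transient source:
  P(anomaly flag | cosmic-ray hit) = 0.42*0.68 + 0.78*0.32
        = 0.285600 + 0.249600 = 0.535200
Configurations with real transient source contribute 0.249600, so
  P(real transient source | anomaly flag, cosmic-ray hit) = 0.249600 / 0.535200 ≈ 0.4664
— cosmic-ray hit explains away the evidence for real transient source.

P(real transient source | anomaly flag) ≈ 0.9448; P(real transient source | anomaly flag, cosmic-ray hit) ≈ 0.4664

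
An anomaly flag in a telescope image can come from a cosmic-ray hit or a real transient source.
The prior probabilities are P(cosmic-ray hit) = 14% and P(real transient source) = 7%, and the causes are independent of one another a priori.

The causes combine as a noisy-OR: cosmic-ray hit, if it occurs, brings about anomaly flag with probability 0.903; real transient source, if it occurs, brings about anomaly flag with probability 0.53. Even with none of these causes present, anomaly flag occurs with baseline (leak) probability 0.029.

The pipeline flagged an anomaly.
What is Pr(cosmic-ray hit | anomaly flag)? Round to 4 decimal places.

Under noisy-OR, P(anomaly flag | causes) = 1 − (1−0.029)·∏(1−qᵢ) over the active causes.
For the numerator, keep only cosmic-ray hit=true terms: 0.117937 + 0.009366 = 0.127303
Normalizer over all consistent configurations: 0.029*0.86*0.93 + 0.54363*0.86*0.07 + 0.905813*0.14*0.93 + 0.955732*0.14*0.07 = 0.183224
P(cosmic-ray hit | anomaly flag) = 0.127303/0.183224 ≈ 0.6948

Pr(cosmic-ray hit | anomaly flag) ≈ 0.6948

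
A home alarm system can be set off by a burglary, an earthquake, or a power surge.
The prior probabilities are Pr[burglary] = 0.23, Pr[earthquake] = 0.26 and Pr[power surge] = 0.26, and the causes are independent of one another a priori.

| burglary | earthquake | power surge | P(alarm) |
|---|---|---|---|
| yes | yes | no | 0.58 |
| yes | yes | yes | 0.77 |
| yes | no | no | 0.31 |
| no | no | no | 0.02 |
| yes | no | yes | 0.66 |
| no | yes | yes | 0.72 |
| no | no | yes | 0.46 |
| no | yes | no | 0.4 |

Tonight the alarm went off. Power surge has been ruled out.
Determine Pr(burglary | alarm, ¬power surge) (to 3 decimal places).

By total probability over the 4 (burglary, earthquake) configurations:
  P(alarm | ¬power surge) = 0.02*0.77*0.74 + 0.4*0.77*0.26 + 0.31*0.23*0.74 + 0.58*0.23*0.26
        = 0.011396 + 0.080080 + 0.052762 + 0.034684 = 0.178922
Keeping only the burglary-present terms gives 0.087446, so
  P(burglary | alarm, ¬power surge) = 0.087446 / 0.178922 ≈ 0.489

Pr(burglary | alarm, ¬power surge) ≈ 0.489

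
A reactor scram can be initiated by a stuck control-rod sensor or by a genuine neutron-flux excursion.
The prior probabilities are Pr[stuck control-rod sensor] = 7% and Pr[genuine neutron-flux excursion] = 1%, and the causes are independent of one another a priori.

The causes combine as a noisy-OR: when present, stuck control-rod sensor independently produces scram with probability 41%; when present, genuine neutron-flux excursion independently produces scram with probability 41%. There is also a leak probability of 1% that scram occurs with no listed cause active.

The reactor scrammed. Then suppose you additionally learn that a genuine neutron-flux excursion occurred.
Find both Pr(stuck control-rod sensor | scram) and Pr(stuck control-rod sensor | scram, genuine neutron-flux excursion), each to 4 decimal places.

Pr(stuck control-rod sensor | scram) ≈ 0.6913; Pr(stuck control-rod sensor | scram, genuine neutron-flux excursion) ≈ 0.1060

Under noisy-OR, P(scram | causes) = 1 − (1−0.01)·∏(1−qᵢ) over the active causes.
P(scram) = 0.01·0.93·0.99 + 0.4159·0.93·0.01 + 0.4159·0.07·0.99 + 0.655381·0.07·0.01 = 0.009207 + 0.003868 + 0.028822 + 0.000459 = 0.042356
Restricting to configurations with stuck control-rod sensor present: 0.028822 + 0.000459 = 0.029281.
So P(stuck control-rod sensor | scram) = 0.029281/0.042356 ≈ 0.6913.

Now condition on the additional information:
P(scram | genuine neutron-flux excursion) = 0.4159*0.93 + 0.655381*0.07 = 0.386787 + 0.045877 = 0.432664
Of this, 0.045877 comes from 0.655381*0.07 (the stuck control-rod sensor=true cases).
P(stuck control-rod sensor | scram, genuine neutron-flux excursion) = 0.045877 / 0.432664 ≈ 0.1060
Conditioning on genuine neutron-flux excursion lowers the posterior on stuck control-rod sensor: the classic explaining-away effect in a common-effect structure.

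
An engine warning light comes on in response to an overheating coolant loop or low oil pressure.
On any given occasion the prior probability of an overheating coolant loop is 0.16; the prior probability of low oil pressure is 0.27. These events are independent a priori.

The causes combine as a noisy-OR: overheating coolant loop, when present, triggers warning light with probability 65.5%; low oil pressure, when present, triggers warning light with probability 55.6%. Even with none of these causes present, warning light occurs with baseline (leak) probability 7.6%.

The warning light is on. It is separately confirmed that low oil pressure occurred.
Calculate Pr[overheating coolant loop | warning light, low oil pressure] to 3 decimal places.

Under noisy-OR, P(warning light | causes) = 1 − (1−0.076)·∏(1−qᵢ) over the active causes.
Enumerate both values of overheating coolant loop and weight by the priors:
  P(warning light | low oil pressure) = 0.589744·0.84 + 0.858462·0.16
        = 0.495385 + 0.137354 = 0.632739
The terms with overheating coolant loop present sum to 0.137354, so
  P(overheating coolant loop | warning light, low oil pressure) = 0.137354 / 0.632739 ≈ 0.217

Pr[overheating coolant loop | warning light, low oil pressure] ≈ 0.217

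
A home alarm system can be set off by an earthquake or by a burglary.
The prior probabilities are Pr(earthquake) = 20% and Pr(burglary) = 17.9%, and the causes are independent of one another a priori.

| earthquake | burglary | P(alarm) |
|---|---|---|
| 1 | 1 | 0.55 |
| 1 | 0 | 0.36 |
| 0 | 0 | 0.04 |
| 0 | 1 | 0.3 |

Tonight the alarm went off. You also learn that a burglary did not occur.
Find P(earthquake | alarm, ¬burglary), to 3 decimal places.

P(alarm | ¬burglary) = 0.04*0.8 + 0.36*0.2 = 0.032000 + 0.072000 = 0.104000
Restricting to configurations with earthquake present: 0.36*0.2 = 0.072000.
So P(earthquake | alarm, ¬burglary) = 0.072000/0.104000 ≈ 0.692.

P(earthquake | alarm, ¬burglary) ≈ 0.692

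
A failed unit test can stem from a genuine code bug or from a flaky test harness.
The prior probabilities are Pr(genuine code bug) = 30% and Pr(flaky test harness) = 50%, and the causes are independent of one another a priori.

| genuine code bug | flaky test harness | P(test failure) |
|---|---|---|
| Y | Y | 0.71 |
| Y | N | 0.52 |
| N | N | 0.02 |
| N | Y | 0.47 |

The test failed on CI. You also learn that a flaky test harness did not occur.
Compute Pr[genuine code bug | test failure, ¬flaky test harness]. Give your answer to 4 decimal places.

Pr[genuine code bug | test failure, ¬flaky test harness] ≈ 0.9176

P(test failure | ¬flaky test harness) = 0.02×0.7 + 0.52×0.3 = 0.014000 + 0.156000 = 0.170000
The genuine code bug-present share is 0.52×0.3 = 0.156000.
So P(genuine code bug | test failure, ¬flaky test harness) = 0.156000/0.170000 ≈ 0.9176.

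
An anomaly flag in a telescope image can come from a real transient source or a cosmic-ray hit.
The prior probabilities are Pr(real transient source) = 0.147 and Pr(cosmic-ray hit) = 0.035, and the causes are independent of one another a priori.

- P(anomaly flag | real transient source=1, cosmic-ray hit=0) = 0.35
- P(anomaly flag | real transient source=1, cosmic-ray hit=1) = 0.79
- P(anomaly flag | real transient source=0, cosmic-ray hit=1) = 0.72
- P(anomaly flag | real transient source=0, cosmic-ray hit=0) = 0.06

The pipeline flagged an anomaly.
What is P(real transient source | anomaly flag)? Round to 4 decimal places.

P(real transient source | anomaly flag) ≈ 0.4311

Enumerate the 4 (real transient source, cosmic-ray hit) configurations and weight by the priors:
  P(anomaly flag) = 0.06·0.853·0.965 + 0.72·0.853·0.035 + 0.35·0.147·0.965 + 0.79·0.147·0.035
        = 0.049389 + 0.021496 + 0.049649 + 0.004065 = 0.124599
Configurations with real transient source contribute 0.053714, so
  P(real transient source | anomaly flag) = 0.053714 / 0.124599 ≈ 0.4311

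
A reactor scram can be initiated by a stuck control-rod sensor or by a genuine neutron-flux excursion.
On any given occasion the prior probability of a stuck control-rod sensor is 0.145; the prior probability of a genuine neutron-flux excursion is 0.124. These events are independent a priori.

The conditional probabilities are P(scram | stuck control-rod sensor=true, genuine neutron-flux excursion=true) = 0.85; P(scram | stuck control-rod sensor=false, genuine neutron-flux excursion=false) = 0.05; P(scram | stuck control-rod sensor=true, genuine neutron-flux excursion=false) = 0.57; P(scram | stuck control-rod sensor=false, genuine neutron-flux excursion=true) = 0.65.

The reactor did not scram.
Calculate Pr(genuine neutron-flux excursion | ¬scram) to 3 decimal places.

P(¬scram) = 0.95×0.855×0.876 + 0.35×0.855×0.124 + 0.43×0.145×0.876 + 0.15×0.145×0.124 = 0.711531 + 0.037107 + 0.054619 + 0.002697 = 0.805954
Of this, 0.039804 comes from 0.037107 + 0.002697 (the genuine neutron-flux excursion=true cases).
P(genuine neutron-flux excursion | ¬scram) = 0.039804 / 0.805954 ≈ 0.049

Pr(genuine neutron-flux excursion | ¬scram) ≈ 0.049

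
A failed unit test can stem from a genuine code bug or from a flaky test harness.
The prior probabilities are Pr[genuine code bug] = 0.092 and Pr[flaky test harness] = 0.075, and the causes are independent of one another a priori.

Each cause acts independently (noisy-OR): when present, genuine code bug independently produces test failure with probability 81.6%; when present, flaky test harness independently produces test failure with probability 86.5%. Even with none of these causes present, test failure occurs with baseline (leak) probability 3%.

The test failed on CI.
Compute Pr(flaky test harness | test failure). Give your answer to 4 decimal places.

Under noisy-OR, P(test failure | causes) = 1 − (1−0.03)·∏(1−qᵢ) over the active causes.
Numerator (weight on configurations with flaky test harness): 0.059182 + 0.006734 = 0.065916
The normalizing constant is 0.03*0.908*0.925 + 0.86905*0.908*0.075 + 0.82152*0.092*0.925 + 0.975905*0.092*0.075 = 0.161024
Posterior = 0.065916 / 0.161024 ≈ 0.4094

Pr(flaky test harness | test failure) ≈ 0.4094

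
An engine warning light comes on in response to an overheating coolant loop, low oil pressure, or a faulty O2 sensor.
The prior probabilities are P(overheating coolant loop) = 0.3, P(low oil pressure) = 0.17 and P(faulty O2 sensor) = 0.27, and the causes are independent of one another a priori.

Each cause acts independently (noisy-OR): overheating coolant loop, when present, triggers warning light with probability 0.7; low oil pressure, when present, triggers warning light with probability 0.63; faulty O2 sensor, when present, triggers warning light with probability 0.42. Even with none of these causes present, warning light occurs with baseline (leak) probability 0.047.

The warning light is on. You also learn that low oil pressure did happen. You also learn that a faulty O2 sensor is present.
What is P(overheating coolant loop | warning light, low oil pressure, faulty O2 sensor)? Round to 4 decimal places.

P(overheating coolant loop | warning light, low oil pressure, faulty O2 sensor) ≈ 0.3359

Under noisy-OR, P(warning light | causes) = 1 − (1−0.047)·∏(1−qᵢ) over the active causes.
P(warning light | low oil pressure, faulty O2 sensor) = 0.795486×0.7 + 0.938646×0.3 = 0.556840 + 0.281594 = 0.838434
The overheating coolant loop-present share is 0.938646×0.3 = 0.281594.
Hence the posterior is 0.281594/0.838434 ≈ 0.3359.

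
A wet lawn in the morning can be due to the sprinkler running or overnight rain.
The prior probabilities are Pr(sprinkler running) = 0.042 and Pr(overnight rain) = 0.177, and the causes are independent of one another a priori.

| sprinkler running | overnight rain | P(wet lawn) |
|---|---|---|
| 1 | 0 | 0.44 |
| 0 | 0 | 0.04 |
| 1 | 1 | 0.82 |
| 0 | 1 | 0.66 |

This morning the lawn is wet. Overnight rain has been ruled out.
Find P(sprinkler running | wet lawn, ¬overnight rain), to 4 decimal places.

Enumerate both values of sprinkler running and weight by the priors:
  P(wet lawn | ¬overnight rain) = 0.04×0.958 + 0.44×0.042
        = 0.038320 + 0.018480 = 0.056800
Keeping only the sprinkler running-present terms gives 0.018480, so
  P(sprinkler running | wet lawn, ¬overnight rain) = 0.018480 / 0.056800 ≈ 0.3254

P(sprinkler running | wet lawn, ¬overnight rain) ≈ 0.3254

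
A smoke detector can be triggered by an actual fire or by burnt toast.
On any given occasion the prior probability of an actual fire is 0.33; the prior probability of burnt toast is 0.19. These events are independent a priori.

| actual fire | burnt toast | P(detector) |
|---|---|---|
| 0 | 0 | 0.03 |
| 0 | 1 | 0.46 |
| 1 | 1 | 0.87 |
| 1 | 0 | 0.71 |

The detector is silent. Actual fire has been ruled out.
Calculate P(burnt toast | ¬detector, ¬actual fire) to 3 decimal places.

Enumerate both values of burnt toast and weight by the priors:
  P(¬detector | ¬actual fire) = 0.97·0.81 + 0.54·0.19
        = 0.785700 + 0.102600 = 0.888300
The terms with burnt toast present sum to 0.102600, so
  P(burnt toast | ¬detector, ¬actual fire) = 0.102600 / 0.888300 ≈ 0.116

P(burnt toast | ¬detector, ¬actual fire) ≈ 0.116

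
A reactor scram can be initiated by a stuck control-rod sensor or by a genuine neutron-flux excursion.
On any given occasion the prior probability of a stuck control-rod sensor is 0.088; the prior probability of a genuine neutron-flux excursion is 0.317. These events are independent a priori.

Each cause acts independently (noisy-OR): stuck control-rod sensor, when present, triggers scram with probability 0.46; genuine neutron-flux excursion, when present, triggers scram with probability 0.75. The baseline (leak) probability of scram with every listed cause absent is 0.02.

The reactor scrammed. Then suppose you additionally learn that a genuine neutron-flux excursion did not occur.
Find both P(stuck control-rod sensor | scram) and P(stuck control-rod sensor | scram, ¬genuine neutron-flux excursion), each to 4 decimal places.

Under noisy-OR, P(scram | causes) = 1 − (1−0.02)·∏(1−qᵢ) over the active causes.
P(scram) = 0.02×0.912×0.683 + 0.755×0.912×0.317 + 0.4708×0.088×0.683 + 0.8677×0.088×0.317 = 0.012458 + 0.218274 + 0.028297 + 0.024205 = 0.283234
Restricting to configurations with stuck control-rod sensor present: 0.028297 + 0.024205 = 0.052502.
P(stuck control-rod sensor | scram) = 0.052502 / 0.283234 ≈ 0.1854

With the extra evidence:
P(scram | ¬genuine neutron-flux excursion) = 0.02*0.912 + 0.4708*0.088 = 0.018240 + 0.041430 = 0.059670
Of this, 0.041430 comes from 0.4708*0.088 (the stuck control-rod sensor=true cases).
Hence the posterior is 0.041430/0.059670 ≈ 0.6943.
With genuine neutron-flux excursion excluded, stuck control-rod sensor must carry more of the explanatory weight for the scram.

P(stuck control-rod sensor | scram) ≈ 0.1854; P(stuck control-rod sensor | scram, ¬genuine neutron-flux excursion) ≈ 0.6943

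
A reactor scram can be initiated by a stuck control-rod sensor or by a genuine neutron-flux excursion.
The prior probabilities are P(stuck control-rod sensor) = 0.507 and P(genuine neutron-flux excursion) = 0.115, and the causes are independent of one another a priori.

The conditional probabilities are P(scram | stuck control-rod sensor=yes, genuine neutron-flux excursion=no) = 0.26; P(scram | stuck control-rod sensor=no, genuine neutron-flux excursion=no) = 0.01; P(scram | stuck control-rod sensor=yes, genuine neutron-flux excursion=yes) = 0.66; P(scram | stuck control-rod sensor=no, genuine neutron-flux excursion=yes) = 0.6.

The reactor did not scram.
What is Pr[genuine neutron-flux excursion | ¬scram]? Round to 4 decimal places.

Numerator (weight on configurations with genuine neutron-flux excursion): 0.022678 + 0.019824 = 0.042502
Normalizer over all consistent configurations: 0.99·0.493·0.885 + 0.4·0.493·0.115 + 0.74·0.507·0.885 + 0.34·0.507·0.115 = 0.806478
Posterior = 0.042502 / 0.806478 ≈ 0.0527

Pr[genuine neutron-flux excursion | ¬scram] ≈ 0.0527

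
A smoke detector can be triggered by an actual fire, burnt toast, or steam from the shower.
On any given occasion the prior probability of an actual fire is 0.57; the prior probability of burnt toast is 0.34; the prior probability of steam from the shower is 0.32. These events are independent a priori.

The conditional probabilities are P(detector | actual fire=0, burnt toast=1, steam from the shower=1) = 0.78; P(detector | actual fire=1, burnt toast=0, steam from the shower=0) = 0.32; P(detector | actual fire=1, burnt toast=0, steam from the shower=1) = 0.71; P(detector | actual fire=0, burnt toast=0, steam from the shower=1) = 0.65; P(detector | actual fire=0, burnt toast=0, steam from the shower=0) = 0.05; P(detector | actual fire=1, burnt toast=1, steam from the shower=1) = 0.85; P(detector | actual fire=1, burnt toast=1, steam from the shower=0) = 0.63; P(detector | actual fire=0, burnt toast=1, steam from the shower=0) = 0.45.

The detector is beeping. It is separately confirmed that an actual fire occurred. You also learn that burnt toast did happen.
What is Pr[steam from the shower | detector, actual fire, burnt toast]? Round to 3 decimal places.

By total probability over both values of steam from the shower:
  P(detector | actual fire, burnt toast) = 0.63·0.68 + 0.85·0.32
        = 0.428400 + 0.272000 = 0.700400
The terms with steam from the shower present sum to 0.272000, so
  P(steam from the shower | detector, actual fire, burnt toast) = 0.272000 / 0.700400 ≈ 0.388

Pr[steam from the shower | detector, actual fire, burnt toast] ≈ 0.388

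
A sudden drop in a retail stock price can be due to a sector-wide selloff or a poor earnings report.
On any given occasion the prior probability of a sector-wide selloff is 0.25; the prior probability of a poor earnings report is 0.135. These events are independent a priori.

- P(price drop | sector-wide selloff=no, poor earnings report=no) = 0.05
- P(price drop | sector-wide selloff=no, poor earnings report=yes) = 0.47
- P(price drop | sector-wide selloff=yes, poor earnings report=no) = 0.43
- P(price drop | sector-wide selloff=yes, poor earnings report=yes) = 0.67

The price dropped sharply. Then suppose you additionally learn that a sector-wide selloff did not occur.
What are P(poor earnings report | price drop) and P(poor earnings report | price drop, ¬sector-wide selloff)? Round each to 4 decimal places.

P(price drop) = 0.05×0.75×0.865 + 0.47×0.75×0.135 + 0.43×0.25×0.865 + 0.67×0.25×0.135 = 0.032438 + 0.047587 + 0.092988 + 0.022613 = 0.195626
Of this, 0.070200 comes from 0.047587 + 0.022613 (the poor earnings report=true cases).
P(poor earnings report | price drop) = 0.070200 / 0.195626 ≈ 0.3588

Now also conditioning on sector-wide selloff≠true:
By total probability over both values of poor earnings report:
  P(price drop | ¬sector-wide selloff) = 0.05×0.865 + 0.47×0.135
        = 0.043250 + 0.063450 = 0.106700
The terms with poor earnings report present sum to 0.063450, so
  P(poor earnings report | price drop, ¬sector-wide selloff) = 0.063450 / 0.106700 ≈ 0.5947
With sector-wide selloff excluded, poor earnings report must carry more of the explanatory weight for the price drop.

P(poor earnings report | price drop) ≈ 0.3588; P(poor earnings report | price drop, ¬sector-wide selloff) ≈ 0.5947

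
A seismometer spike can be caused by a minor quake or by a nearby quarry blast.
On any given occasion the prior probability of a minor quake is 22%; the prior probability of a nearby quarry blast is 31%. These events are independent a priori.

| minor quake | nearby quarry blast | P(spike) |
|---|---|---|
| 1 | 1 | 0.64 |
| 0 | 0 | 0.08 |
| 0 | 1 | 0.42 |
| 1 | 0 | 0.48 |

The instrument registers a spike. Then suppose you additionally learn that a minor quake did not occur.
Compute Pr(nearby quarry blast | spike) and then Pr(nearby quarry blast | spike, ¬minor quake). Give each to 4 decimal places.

By total probability over the 4 (minor quake, nearby quarry blast) configurations:
  P(spike) = 0.08*0.78*0.69 + 0.42*0.78*0.31 + 0.48*0.22*0.69 + 0.64*0.22*0.31
        = 0.043056 + 0.101556 + 0.072864 + 0.043648 = 0.261124
The terms with nearby quarry blast present sum to 0.145204, so
  P(nearby quarry blast | spike) = 0.145204 / 0.261124 ≈ 0.5561

Now also conditioning on minor quake≠true:
P(spike | ¬minor quake) = 0.08×0.69 + 0.42×0.31 = 0.055200 + 0.130200 = 0.185400
Restricting to configurations with nearby quarry blast present: 0.42×0.31 = 0.130200.
So P(nearby quarry blast | spike, ¬minor quake) = 0.130200/0.185400 ≈ 0.7023.
Ruling out minor quake raises the posterior on nearby quarry blast — the flip side of explaining away.

Pr(nearby quarry blast | spike) ≈ 0.5561; Pr(nearby quarry blast | spike, ¬minor quake) ≈ 0.7023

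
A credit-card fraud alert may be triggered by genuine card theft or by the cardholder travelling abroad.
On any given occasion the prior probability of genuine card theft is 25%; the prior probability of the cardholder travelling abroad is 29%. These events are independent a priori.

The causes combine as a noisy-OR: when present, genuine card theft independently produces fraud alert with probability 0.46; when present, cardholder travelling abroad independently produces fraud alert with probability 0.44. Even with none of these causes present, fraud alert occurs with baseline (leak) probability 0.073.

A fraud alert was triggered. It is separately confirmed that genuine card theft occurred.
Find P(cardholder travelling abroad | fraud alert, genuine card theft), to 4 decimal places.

Under noisy-OR, P(fraud alert | causes) = 1 − (1−0.073)·∏(1−qᵢ) over the active causes.
Enumerate both values of cardholder travelling abroad and weight by the priors:
  P(fraud alert | genuine card theft) = 0.49942*0.71 + 0.719675*0.29
        = 0.354588 + 0.208706 = 0.563294
Keeping only the cardholder travelling abroad-present terms gives 0.208706, so
  P(cardholder travelling abroad | fraud alert, genuine card theft) = 0.208706 / 0.563294 ≈ 0.3705

P(cardholder travelling abroad | fraud alert, genuine card theft) ≈ 0.3705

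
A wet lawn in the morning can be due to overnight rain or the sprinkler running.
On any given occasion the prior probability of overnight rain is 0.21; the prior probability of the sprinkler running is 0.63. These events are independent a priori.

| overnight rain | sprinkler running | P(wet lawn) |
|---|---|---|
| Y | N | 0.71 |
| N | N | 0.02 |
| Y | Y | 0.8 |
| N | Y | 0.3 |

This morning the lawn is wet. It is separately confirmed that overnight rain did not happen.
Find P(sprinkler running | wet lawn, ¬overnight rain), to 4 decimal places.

By total probability over both values of sprinkler running:
  P(wet lawn | ¬overnight rain) = 0.02×0.37 + 0.3×0.63
        = 0.007400 + 0.189000 = 0.196400
The terms with sprinkler running present sum to 0.189000, so
  P(sprinkler running | wet lawn, ¬overnight rain) = 0.189000 / 0.196400 ≈ 0.9623

P(sprinkler running | wet lawn, ¬overnight rain) ≈ 0.9623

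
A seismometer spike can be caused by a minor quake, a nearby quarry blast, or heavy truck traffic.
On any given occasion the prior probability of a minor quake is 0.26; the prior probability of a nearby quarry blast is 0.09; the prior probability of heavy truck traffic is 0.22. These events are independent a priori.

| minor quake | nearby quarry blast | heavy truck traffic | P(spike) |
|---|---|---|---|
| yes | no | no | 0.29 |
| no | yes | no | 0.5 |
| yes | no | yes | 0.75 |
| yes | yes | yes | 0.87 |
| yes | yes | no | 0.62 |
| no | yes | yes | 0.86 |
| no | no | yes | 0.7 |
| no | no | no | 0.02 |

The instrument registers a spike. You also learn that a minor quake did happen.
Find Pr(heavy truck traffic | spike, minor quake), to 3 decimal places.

Pr(heavy truck traffic | spike, minor quake) ≈ 0.402

By total probability over the 4 (nearby quarry blast, heavy truck traffic) configurations:
  P(spike | minor quake) = 0.29*0.91*0.78 + 0.75*0.91*0.22 + 0.62*0.09*0.78 + 0.87*0.09*0.22
        = 0.205842 + 0.150150 + 0.043524 + 0.017226 = 0.416742
Keeping only the heavy truck traffic-present terms gives 0.167376, so
  P(heavy truck traffic | spike, minor quake) = 0.167376 / 0.416742 ≈ 0.402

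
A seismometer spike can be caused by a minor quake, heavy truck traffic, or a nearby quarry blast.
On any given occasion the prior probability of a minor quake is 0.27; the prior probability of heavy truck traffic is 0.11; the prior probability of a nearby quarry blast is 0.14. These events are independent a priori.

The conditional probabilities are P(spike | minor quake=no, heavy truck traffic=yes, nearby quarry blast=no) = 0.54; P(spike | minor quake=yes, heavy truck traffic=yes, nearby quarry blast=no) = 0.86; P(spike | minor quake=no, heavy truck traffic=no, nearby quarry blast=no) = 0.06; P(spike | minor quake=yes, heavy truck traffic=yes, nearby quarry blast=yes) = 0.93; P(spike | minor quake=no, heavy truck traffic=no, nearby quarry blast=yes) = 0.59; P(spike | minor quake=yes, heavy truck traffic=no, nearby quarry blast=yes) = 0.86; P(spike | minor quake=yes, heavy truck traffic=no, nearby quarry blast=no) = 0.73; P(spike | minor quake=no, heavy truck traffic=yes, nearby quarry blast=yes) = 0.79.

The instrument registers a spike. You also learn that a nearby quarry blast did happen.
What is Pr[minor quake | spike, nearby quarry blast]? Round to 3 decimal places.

Pr[minor quake | spike, nearby quarry blast] ≈ 0.344

P(spike | nearby quarry blast) = 0.59·0.73·0.89 + 0.79·0.73·0.11 + 0.86·0.27·0.89 + 0.93·0.27·0.11 = 0.383323 + 0.063437 + 0.206658 + 0.027621 = 0.681039
Of this, 0.234279 comes from 0.206658 + 0.027621 (the minor quake=true cases).
So P(minor quake | spike, nearby quarry blast) = 0.234279/0.681039 ≈ 0.344.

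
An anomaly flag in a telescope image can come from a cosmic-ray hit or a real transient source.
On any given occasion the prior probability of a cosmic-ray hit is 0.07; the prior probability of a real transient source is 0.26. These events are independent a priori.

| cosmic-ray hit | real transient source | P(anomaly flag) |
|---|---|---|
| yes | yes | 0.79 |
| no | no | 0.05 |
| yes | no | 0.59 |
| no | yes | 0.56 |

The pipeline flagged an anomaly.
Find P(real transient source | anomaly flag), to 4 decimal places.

P(real transient source | anomaly flag) ≈ 0.6975

P(anomaly flag) = 0.05×0.93×0.74 + 0.56×0.93×0.26 + 0.59×0.07×0.74 + 0.79×0.07×0.26 = 0.034410 + 0.135408 + 0.030562 + 0.014378 = 0.214758
The real transient source-present share is 0.135408 + 0.014378 = 0.149786.
So P(real transient source | anomaly flag) = 0.149786/0.214758 ≈ 0.6975.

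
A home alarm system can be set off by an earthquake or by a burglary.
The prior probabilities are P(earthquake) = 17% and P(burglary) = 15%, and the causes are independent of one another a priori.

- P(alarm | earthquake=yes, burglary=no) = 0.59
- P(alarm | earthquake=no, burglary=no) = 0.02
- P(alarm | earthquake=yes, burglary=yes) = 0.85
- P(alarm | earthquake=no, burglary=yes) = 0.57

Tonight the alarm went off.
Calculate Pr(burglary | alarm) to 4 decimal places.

P(alarm) = 0.02×0.83×0.85 + 0.57×0.83×0.15 + 0.59×0.17×0.85 + 0.85×0.17×0.15 = 0.014110 + 0.070965 + 0.085255 + 0.021675 = 0.192005
The burglary-present share is 0.070965 + 0.021675 = 0.092640.
So P(burglary | alarm) = 0.092640/0.192005 ≈ 0.4825.

Pr(burglary | alarm) ≈ 0.4825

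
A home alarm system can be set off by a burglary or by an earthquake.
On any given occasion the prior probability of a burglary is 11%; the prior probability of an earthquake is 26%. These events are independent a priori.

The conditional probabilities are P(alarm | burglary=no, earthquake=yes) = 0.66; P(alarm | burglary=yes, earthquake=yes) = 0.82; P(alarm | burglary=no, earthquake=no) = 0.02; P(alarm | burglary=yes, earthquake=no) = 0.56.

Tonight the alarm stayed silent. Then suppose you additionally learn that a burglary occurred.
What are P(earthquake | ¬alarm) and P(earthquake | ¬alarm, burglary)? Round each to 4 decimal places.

P(earthquake | ¬alarm) ≈ 0.1096; P(earthquake | ¬alarm, burglary) ≈ 0.1257

Numerator (weight on configurations with earthquake): 0.078676 + 0.005148 = 0.083824
The normalizing constant is 0.98·0.89·0.74 + 0.34·0.89·0.26 + 0.44·0.11·0.74 + 0.18·0.11·0.26 = 0.765068
Posterior = 0.083824 / 0.765068 ≈ 0.1096

With the extra evidence:
Numerator (weight on configurations with earthquake): 0.18·0.26 = 0.046800
Denominator P(¬alarm | burglary): 0.44·0.74 + 0.18·0.26 = 0.372400
Posterior = 0.046800 / 0.372400 ≈ 0.1257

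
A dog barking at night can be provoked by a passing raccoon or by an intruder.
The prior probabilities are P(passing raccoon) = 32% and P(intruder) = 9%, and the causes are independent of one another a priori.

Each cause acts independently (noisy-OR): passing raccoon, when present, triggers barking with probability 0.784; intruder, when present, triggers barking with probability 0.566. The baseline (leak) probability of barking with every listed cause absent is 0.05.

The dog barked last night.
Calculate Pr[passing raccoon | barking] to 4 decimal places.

Under noisy-OR, P(barking | causes) = 1 − (1−0.05)·∏(1−qᵢ) over the active causes.
P(barking) = 0.05×0.68×0.91 + 0.5877×0.68×0.09 + 0.7948×0.32×0.91 + 0.910943×0.32×0.09 = 0.030940 + 0.035967 + 0.231446 + 0.026235 = 0.324588
The passing raccoon-present share is 0.231446 + 0.026235 = 0.257681.
Hence the posterior is 0.257681/0.324588 ≈ 0.7939.

Pr[passing raccoon | barking] ≈ 0.7939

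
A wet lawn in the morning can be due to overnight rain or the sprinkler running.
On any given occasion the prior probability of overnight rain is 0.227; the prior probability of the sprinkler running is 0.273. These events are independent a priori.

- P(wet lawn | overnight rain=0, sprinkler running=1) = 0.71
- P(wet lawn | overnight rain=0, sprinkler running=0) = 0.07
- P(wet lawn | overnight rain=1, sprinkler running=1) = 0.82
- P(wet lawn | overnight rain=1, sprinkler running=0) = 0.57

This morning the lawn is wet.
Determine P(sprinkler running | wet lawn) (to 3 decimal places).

Enumerate the 4 (overnight rain, sprinkler running) configurations and weight by the priors:
  P(wet lawn) = 0.07×0.773×0.727 + 0.71×0.773×0.273 + 0.57×0.227×0.727 + 0.82×0.227×0.273
        = 0.039338 + 0.149831 + 0.094067 + 0.050816 = 0.334052
Configurations with sprinkler running contribute 0.200647, so
  P(sprinkler running | wet lawn) = 0.200647 / 0.334052 ≈ 0.601

P(sprinkler running | wet lawn) ≈ 0.601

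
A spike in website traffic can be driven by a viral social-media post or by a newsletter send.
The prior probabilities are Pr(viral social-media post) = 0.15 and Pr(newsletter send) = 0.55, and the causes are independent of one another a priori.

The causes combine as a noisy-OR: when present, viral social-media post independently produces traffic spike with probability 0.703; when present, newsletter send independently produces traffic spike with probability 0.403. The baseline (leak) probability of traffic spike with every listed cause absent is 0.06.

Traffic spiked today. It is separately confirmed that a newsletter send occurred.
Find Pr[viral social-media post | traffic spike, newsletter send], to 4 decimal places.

Under noisy-OR, P(traffic spike | causes) = 1 − (1−0.06)·∏(1−qᵢ) over the active causes.
Enumerate both values of viral social-media post and weight by the priors:
  P(traffic spike | newsletter send) = 0.43882*0.85 + 0.83333*0.15
        = 0.372997 + 0.124999 = 0.497996
Configurations with viral social-media post contribute 0.124999, so
  P(viral social-media post | traffic spike, newsletter send) = 0.124999 / 0.497996 ≈ 0.2510

Pr[viral social-media post | traffic spike, newsletter send] ≈ 0.2510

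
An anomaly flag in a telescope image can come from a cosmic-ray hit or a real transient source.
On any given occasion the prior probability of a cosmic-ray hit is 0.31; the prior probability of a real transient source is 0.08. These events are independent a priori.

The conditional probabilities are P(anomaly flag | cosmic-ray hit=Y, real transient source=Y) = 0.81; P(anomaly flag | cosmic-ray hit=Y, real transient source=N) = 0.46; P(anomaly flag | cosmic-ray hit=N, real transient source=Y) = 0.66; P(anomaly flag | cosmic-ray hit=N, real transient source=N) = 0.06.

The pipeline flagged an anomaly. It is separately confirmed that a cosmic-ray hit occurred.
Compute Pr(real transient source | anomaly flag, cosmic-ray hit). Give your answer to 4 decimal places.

Pr(real transient source | anomaly flag, cosmic-ray hit) ≈ 0.1328

P(anomaly flag | cosmic-ray hit) = 0.46*0.92 + 0.81*0.08 = 0.423200 + 0.064800 = 0.488000
Restricting to configurations with real transient source present: 0.81*0.08 = 0.064800.
So P(real transient source | anomaly flag, cosmic-ray hit) = 0.064800/0.488000 ≈ 0.1328.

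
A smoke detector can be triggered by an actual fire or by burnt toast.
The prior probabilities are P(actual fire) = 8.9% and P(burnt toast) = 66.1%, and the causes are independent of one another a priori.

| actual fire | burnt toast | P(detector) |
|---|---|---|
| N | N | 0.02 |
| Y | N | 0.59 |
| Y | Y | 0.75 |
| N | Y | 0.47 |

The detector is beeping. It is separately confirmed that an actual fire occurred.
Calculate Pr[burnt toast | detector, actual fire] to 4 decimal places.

Pr[burnt toast | detector, actual fire] ≈ 0.7125

Numerator (weight on configurations with burnt toast): 0.75*0.661 = 0.495750
Normalizer over all consistent configurations: 0.59*0.339 + 0.75*0.661 = 0.695760
Posterior = 0.495750 / 0.695760 ≈ 0.7125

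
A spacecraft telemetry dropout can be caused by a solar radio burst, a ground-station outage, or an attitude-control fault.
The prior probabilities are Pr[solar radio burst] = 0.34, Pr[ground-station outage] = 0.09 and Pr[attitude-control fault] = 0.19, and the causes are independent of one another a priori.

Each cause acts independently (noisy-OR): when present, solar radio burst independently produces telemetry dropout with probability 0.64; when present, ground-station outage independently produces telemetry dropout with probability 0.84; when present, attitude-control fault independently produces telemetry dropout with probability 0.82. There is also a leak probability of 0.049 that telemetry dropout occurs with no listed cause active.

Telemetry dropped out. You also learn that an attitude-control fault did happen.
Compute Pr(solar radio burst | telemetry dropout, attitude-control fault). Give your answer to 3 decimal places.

Pr(solar radio burst | telemetry dropout, attitude-control fault) ≈ 0.366

Under noisy-OR, P(telemetry dropout | causes) = 1 − (1−0.049)·∏(1−qᵢ) over the active causes.
Enumerate the 4 (solar radio burst, ground-station outage) configurations and weight by the priors:
  P(telemetry dropout | attitude-control fault) = 0.82882×0.66×0.91 + 0.972611×0.66×0.09 + 0.938375×0.34×0.91 + 0.99014×0.34×0.09
        = 0.497789 + 0.057773 + 0.290333 + 0.030298 = 0.876193
Configurations with solar radio burst contribute 0.320631, so
  P(solar radio burst | telemetry dropout, attitude-control fault) = 0.320631 / 0.876193 ≈ 0.366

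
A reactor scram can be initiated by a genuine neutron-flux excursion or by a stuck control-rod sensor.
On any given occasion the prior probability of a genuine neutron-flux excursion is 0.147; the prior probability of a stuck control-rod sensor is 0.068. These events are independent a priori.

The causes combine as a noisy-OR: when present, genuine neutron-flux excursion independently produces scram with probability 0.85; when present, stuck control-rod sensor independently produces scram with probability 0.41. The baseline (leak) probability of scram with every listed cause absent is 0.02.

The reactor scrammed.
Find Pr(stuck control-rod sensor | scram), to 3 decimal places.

Under noisy-OR, P(scram | causes) = 1 − (1−0.02)·∏(1−qᵢ) over the active causes.
For the numerator, keep only stuck control-rod sensor=true terms: 0.024466 + 0.009129 = 0.033595
The normalizing constant is 0.02*0.853*0.932 + 0.4218*0.853*0.068 + 0.853*0.147*0.932 + 0.91327*0.147*0.068 = 0.166359
P(stuck control-rod sensor | scram) = 0.033595/0.166359 ≈ 0.202

Pr(stuck control-rod sensor | scram) ≈ 0.202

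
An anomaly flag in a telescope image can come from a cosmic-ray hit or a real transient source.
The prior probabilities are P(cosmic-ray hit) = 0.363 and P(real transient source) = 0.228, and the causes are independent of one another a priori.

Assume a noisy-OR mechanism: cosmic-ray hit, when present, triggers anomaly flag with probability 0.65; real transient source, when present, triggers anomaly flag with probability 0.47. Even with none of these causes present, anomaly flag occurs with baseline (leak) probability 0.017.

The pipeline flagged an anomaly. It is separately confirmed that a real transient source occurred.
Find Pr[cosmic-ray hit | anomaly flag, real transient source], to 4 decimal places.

Pr[cosmic-ray hit | anomaly flag, real transient source] ≈ 0.4931

Under noisy-OR, P(anomaly flag | causes) = 1 − (1−0.017)·∏(1−qᵢ) over the active causes.
P(anomaly flag | real transient source) = 0.47901*0.637 + 0.817654*0.363 = 0.305129 + 0.296808 = 0.601937
Of this, 0.296808 comes from 0.817654*0.363 (the cosmic-ray hit=true cases).
So P(cosmic-ray hit | anomaly flag, real transient source) = 0.296808/0.601937 ≈ 0.4931.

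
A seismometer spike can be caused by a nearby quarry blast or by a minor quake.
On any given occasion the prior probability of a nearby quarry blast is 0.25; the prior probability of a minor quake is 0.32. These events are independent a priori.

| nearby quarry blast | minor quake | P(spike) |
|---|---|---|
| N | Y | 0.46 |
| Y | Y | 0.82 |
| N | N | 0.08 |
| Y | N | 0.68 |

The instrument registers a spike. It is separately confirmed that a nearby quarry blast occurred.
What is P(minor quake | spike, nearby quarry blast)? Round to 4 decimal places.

Weight on minor quake=true, given the evidence: 0.82*0.32 = 0.262400
The normalizing constant is 0.68*0.68 + 0.82*0.32 = 0.724800
P(minor quake | spike, nearby quarry blast) = 0.262400/0.724800 ≈ 0.3620

P(minor quake | spike, nearby quarry blast) ≈ 0.3620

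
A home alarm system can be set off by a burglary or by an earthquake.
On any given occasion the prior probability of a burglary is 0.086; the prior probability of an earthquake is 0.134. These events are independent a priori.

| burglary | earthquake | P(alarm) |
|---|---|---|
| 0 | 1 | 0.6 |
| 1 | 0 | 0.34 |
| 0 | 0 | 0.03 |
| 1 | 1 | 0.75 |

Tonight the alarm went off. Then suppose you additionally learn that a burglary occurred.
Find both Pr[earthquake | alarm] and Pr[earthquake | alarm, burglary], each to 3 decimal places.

Sum P(alarm|·) weighted by the priors over the 4 (burglary, earthquake) configurations:
  P(alarm) = 0.03×0.914×0.866 + 0.6×0.914×0.134 + 0.34×0.086×0.866 + 0.75×0.086×0.134
        = 0.023746 + 0.073486 + 0.025322 + 0.008643 = 0.131197
The terms with earthquake present sum to 0.082129, so
  P(earthquake | alarm) = 0.082129 / 0.131197 ≈ 0.626

Now also conditioning on burglary=true:
P(alarm | burglary) = 0.34*0.866 + 0.75*0.134 = 0.294440 + 0.100500 = 0.394940
The earthquake-present share is 0.75*0.134 = 0.100500.
Hence the posterior is 0.100500/0.394940 ≈ 0.254.

Pr[earthquake | alarm] ≈ 0.626; Pr[earthquake | alarm, burglary] ≈ 0.254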